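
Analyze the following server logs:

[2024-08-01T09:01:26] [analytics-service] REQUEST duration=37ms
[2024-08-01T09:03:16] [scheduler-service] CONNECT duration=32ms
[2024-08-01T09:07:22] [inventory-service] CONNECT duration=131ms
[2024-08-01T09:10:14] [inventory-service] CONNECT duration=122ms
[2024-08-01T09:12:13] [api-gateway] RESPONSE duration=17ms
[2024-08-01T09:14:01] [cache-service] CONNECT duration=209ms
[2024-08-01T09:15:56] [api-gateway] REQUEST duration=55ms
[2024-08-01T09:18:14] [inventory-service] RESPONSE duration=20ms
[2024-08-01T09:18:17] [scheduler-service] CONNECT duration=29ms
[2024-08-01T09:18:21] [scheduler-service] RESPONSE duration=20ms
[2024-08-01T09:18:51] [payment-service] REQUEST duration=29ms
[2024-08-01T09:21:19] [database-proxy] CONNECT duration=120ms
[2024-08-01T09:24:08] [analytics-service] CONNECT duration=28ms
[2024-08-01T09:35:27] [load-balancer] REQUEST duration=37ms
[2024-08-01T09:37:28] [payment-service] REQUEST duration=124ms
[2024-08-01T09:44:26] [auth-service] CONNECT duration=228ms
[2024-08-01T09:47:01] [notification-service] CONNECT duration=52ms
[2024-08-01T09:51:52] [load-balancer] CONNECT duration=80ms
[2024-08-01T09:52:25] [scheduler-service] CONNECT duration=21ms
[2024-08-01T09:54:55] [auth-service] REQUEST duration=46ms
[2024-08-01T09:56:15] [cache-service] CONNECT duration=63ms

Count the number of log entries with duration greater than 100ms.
6

To count timeouts:

1. Threshold: 100ms
2. Extract duration from each log entry
3. Count entries where duration > 100
4. Timeout count: 6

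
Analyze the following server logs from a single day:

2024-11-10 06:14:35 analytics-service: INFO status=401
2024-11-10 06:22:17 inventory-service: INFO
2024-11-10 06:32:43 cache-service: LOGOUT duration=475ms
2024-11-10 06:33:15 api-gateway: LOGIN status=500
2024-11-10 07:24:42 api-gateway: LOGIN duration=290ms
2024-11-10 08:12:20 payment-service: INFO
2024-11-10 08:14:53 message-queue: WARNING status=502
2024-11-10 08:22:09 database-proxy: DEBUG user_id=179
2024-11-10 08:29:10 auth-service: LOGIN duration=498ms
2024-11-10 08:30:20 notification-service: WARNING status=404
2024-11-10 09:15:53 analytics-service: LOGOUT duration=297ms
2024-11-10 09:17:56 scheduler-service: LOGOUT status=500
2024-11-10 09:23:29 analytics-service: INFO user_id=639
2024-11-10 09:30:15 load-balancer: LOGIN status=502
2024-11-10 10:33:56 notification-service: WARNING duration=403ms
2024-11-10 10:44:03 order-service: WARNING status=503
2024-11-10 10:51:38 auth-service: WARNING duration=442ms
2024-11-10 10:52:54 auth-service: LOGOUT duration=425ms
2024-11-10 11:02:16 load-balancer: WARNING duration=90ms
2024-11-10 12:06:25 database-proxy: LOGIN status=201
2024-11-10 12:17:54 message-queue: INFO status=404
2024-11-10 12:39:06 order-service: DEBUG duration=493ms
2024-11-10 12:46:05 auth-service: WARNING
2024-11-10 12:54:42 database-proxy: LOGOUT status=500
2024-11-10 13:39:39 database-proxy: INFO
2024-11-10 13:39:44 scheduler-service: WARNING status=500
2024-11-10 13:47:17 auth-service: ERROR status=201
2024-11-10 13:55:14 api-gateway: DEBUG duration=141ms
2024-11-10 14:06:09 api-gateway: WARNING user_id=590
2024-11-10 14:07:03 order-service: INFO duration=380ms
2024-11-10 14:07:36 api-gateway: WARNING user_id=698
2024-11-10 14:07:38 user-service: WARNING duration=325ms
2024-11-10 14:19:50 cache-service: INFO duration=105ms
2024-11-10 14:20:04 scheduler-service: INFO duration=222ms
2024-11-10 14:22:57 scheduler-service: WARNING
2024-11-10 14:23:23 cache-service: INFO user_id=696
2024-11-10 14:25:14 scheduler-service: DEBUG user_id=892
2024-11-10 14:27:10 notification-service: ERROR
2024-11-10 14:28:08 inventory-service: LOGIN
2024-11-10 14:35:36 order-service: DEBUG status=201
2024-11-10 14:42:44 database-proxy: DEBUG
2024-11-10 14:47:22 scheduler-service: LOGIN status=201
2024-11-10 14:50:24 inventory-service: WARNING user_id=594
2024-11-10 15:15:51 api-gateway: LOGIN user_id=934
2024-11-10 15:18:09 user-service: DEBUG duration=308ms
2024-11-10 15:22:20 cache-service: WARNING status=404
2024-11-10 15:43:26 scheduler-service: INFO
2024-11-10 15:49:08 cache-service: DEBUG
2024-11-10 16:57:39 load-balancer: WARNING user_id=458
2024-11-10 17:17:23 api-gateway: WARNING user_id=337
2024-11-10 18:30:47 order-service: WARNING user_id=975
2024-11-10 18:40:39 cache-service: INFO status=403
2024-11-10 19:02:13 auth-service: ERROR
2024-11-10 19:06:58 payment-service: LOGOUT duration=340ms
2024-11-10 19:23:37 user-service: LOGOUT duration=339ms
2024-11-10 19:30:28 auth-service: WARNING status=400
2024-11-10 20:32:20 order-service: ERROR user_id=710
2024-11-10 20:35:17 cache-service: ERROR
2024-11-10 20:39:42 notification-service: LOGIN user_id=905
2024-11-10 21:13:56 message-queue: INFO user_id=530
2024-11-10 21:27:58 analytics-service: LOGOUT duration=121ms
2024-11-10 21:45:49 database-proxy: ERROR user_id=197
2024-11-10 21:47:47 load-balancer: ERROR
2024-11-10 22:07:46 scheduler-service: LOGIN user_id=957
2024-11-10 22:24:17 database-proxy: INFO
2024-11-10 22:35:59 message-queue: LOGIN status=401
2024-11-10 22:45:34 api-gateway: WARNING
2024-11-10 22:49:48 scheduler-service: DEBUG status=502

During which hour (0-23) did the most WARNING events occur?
14

To find the peak hour:

1. Group all WARNING events by hour
2. Count events in each hour
3. Find hour with maximum count
4. Peak hour: 14 (with 5 events)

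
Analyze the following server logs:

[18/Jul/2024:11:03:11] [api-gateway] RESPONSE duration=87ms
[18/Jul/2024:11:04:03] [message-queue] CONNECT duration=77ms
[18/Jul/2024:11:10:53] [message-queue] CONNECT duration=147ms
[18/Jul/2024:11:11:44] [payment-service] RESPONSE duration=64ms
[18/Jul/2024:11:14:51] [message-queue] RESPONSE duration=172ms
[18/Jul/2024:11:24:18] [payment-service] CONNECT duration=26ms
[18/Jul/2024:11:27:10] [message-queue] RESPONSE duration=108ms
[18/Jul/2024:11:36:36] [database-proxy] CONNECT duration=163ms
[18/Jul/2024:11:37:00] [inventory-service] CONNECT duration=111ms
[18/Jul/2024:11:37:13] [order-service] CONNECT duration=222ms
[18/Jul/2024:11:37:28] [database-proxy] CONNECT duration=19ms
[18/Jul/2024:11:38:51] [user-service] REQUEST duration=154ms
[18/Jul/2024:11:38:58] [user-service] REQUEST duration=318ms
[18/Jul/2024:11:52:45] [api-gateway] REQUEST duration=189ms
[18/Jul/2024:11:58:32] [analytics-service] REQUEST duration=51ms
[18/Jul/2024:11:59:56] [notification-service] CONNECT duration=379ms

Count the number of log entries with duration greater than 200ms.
3

To count timeouts:

1. Threshold: 200ms
2. Extract duration from each log entry
3. Count entries where duration > 200
4. Timeout count: 3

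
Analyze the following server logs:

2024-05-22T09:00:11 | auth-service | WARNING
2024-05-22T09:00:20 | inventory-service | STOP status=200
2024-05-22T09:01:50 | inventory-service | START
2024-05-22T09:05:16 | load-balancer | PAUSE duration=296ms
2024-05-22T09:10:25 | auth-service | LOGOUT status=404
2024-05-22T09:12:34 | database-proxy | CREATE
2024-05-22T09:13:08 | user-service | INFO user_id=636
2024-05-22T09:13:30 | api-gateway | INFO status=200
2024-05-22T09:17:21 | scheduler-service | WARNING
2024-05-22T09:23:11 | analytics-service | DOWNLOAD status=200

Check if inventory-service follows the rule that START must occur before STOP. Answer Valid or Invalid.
Invalid

To validate ordering:

1. Required order: START → STOP
2. Rule: START must occur before STOP
3. Check actual order of events for inventory-service
4. Result: Invalid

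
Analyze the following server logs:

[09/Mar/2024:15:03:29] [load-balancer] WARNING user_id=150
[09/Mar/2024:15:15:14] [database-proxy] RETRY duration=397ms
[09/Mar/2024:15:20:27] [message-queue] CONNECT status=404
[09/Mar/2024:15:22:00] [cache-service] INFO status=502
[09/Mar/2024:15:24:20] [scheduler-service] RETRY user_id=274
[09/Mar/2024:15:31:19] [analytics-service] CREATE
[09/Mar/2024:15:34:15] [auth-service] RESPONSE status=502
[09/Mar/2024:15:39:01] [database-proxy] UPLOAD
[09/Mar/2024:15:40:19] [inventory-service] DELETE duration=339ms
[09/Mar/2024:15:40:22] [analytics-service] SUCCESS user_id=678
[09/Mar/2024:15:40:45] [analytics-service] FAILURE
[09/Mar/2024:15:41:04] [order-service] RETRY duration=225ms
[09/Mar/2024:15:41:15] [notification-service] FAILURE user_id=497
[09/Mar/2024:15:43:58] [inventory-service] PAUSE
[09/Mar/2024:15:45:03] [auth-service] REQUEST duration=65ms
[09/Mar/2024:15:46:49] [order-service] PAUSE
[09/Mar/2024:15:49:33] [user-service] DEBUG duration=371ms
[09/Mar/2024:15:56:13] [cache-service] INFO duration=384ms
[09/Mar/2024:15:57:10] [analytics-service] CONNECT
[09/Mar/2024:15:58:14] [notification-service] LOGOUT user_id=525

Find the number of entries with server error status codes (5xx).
2

To find matching entries:

1. Pattern to match: server error status codes (5xx)
2. Scan each log entry for the pattern
3. Count matches: 2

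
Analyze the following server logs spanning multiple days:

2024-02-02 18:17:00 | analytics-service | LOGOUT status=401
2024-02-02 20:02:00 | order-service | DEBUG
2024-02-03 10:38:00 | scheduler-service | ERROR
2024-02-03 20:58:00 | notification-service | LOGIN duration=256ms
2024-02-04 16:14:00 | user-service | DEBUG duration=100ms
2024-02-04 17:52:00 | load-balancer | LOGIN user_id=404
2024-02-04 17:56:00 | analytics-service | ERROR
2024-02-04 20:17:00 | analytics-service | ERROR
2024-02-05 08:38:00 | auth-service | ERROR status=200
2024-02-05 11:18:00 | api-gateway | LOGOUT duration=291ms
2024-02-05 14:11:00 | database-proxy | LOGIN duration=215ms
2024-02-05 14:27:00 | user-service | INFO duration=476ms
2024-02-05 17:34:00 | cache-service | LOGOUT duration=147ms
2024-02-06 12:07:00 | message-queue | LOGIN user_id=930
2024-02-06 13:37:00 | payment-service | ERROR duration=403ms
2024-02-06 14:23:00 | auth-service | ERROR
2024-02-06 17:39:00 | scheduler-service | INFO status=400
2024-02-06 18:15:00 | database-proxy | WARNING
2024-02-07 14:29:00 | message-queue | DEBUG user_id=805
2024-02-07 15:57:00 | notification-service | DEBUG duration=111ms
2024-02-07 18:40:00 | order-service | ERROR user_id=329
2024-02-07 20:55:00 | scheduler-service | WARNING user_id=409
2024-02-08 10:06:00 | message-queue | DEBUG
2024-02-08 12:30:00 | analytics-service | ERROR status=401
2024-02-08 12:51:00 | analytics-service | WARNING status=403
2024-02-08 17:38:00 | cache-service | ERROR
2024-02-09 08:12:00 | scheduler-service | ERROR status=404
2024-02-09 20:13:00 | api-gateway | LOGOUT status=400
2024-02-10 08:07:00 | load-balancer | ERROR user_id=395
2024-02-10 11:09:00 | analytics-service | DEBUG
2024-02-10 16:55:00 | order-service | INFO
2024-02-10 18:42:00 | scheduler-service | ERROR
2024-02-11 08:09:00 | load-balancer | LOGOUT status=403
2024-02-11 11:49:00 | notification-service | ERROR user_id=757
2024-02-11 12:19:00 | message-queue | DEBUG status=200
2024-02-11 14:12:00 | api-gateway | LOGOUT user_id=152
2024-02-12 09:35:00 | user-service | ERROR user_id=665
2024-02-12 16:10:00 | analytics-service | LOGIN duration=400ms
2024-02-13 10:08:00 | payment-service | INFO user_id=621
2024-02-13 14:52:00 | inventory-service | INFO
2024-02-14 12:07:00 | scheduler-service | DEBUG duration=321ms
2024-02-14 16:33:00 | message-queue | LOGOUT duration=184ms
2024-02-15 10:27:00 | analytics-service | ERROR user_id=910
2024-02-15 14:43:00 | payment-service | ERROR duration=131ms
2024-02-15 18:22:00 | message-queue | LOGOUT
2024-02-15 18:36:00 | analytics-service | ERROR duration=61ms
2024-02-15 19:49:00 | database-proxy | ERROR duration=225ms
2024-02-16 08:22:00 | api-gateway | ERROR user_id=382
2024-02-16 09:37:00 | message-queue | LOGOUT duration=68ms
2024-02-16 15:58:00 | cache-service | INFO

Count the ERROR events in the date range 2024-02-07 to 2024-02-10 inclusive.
6

To filter by date range:

1. Date range: 2024-02-07 through 2024-02-10, both dates inclusive
2. Filter for ERROR events whose date falls in this range
3. Count matching events: 6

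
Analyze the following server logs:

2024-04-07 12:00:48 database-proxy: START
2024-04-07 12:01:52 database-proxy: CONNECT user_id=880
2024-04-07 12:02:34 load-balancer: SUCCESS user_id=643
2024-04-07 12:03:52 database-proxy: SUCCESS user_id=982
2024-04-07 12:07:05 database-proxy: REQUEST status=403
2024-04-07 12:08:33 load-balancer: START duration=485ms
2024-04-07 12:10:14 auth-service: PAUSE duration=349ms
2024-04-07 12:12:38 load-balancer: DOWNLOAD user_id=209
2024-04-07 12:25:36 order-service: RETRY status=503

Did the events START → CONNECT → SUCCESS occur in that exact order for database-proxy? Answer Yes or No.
Yes

To verify sequence order:

1. Find all events in sequence START → CONNECT → SUCCESS for database-proxy
2. Extract their timestamps
3. Check if timestamps are in ascending order
4. Result: Yes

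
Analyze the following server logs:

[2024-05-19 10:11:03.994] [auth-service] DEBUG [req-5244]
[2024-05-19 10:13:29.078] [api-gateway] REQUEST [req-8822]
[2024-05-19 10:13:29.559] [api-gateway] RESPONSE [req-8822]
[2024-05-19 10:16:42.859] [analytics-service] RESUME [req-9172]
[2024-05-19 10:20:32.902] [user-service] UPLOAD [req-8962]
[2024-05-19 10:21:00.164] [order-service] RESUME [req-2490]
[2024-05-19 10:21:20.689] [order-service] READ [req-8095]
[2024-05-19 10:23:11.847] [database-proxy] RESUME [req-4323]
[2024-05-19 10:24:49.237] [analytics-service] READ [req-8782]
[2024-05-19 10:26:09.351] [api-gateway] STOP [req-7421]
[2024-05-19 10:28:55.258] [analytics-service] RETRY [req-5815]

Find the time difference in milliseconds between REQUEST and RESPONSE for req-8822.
481

To calculate latency:

1. Find REQUEST with id req-8822: 2024-05-19 10:13:29.078
2. Find RESPONSE with id req-8822: 2024-05-19 10:13:29.559
3. Latency: 2024-05-19 10:13:29.559 - 2024-05-19 10:13:29.078 = 481ms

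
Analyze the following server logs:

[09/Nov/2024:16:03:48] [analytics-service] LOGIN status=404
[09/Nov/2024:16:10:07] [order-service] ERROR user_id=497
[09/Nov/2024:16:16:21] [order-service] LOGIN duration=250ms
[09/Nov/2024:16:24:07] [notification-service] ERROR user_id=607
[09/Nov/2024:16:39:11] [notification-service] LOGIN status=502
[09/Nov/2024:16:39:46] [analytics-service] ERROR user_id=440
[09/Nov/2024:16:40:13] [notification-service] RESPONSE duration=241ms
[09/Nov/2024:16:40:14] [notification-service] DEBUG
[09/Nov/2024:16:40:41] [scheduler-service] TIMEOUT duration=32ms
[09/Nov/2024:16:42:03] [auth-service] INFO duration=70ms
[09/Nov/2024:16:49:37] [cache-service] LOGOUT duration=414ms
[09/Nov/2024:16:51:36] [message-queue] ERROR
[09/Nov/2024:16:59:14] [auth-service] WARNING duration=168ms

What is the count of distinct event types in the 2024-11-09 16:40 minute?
3

To count unique event types:

1. Filter events in the minute starting at 2024-11-09 16:40
2. Extract event types from matching entries
3. Count unique types: 3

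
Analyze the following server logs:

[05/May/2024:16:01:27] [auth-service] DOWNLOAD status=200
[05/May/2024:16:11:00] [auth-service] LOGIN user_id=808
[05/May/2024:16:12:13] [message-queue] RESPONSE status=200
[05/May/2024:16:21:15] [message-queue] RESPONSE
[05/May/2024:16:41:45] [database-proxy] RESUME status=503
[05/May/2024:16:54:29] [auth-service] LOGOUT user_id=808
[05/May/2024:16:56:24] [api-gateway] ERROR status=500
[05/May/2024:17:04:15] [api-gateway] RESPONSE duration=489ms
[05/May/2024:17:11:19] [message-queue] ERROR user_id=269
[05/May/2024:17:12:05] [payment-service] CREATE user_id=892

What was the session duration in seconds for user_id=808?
2609

To calculate session duration:

1. Find LOGIN event for user_id=808: 05/May/2024:16:11:00
2. Find LOGOUT event for user_id=808: 05/May/2024:16:54:29
3. Session duration: 05/May/2024:16:54:29 - 05/May/2024:16:11:00 = 2609 seconds (43 minutes)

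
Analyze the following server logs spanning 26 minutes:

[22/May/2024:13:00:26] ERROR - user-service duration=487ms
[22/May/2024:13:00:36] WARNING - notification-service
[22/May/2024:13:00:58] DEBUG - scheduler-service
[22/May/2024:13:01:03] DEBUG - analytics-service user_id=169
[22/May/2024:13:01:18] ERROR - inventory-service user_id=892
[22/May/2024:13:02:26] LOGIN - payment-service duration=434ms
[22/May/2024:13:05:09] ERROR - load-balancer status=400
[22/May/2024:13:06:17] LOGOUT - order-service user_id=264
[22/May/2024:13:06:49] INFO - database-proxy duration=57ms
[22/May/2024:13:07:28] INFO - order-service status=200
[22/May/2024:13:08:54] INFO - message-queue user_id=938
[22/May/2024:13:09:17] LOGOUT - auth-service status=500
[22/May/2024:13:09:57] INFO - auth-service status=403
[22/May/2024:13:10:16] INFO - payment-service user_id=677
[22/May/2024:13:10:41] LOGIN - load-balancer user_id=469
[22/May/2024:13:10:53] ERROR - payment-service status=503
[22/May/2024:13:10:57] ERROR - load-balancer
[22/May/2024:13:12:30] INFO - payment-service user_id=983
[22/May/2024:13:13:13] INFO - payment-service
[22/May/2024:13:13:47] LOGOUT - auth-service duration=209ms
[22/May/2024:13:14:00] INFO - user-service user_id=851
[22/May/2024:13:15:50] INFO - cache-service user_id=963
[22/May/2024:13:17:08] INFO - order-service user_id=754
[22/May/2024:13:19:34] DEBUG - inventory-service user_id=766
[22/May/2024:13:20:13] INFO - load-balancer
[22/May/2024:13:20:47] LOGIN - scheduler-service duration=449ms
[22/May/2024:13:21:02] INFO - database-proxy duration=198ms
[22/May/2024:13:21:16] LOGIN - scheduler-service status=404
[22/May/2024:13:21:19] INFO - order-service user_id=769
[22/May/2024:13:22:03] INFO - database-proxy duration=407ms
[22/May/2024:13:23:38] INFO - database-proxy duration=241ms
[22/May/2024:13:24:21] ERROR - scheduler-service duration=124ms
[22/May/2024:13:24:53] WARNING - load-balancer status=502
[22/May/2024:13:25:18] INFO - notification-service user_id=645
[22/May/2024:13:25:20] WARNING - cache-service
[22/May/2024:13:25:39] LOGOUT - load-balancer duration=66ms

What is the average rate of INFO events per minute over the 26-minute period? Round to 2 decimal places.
0.62

To calculate the rate:

1. Count total INFO events: 16
2. Total time period: 26 minutes
3. Rate = 16 / 26 = 0.62 events per minute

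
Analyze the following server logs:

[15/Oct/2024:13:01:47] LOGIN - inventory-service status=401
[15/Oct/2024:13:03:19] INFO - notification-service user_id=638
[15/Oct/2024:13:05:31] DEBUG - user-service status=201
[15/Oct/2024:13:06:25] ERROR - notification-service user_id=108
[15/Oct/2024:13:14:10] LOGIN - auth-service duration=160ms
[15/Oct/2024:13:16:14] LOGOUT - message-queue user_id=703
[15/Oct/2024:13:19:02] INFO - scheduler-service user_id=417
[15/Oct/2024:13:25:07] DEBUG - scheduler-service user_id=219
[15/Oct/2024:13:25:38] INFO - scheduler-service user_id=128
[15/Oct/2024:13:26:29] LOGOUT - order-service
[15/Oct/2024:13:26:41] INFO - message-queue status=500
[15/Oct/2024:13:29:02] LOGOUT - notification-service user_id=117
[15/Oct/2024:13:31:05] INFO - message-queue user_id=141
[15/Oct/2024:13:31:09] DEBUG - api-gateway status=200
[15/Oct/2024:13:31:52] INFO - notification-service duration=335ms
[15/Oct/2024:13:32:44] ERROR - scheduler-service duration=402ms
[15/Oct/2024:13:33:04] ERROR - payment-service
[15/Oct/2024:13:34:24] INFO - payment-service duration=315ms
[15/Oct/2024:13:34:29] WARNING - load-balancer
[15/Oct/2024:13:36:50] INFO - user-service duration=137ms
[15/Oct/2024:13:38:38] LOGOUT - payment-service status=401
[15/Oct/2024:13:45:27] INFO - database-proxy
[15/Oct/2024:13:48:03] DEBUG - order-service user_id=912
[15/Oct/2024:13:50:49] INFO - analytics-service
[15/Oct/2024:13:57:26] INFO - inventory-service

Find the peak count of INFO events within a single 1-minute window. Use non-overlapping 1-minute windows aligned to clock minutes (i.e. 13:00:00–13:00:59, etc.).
2

To find the burst window:

1. Divide the log period into non-overlapping 1-minute windows starting at 13:00
2. Count INFO events in each window
3. Find the window with maximum count
4. Maximum events in a window: 2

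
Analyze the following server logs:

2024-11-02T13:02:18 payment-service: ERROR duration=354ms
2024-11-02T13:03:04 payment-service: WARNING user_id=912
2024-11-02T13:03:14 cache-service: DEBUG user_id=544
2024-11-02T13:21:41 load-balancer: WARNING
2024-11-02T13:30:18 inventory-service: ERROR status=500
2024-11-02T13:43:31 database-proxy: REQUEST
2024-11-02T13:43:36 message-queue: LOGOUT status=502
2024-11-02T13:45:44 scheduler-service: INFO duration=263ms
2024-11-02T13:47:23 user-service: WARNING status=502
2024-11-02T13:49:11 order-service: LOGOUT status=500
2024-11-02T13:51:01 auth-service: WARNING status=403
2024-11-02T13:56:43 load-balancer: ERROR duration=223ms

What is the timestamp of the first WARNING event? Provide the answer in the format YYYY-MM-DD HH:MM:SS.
2024-11-02 13:03:04

To find the first event:

1. Filter for all WARNING events
2. Sort by timestamp
3. Select the first one
4. Timestamp: 2024-11-02 13:03:04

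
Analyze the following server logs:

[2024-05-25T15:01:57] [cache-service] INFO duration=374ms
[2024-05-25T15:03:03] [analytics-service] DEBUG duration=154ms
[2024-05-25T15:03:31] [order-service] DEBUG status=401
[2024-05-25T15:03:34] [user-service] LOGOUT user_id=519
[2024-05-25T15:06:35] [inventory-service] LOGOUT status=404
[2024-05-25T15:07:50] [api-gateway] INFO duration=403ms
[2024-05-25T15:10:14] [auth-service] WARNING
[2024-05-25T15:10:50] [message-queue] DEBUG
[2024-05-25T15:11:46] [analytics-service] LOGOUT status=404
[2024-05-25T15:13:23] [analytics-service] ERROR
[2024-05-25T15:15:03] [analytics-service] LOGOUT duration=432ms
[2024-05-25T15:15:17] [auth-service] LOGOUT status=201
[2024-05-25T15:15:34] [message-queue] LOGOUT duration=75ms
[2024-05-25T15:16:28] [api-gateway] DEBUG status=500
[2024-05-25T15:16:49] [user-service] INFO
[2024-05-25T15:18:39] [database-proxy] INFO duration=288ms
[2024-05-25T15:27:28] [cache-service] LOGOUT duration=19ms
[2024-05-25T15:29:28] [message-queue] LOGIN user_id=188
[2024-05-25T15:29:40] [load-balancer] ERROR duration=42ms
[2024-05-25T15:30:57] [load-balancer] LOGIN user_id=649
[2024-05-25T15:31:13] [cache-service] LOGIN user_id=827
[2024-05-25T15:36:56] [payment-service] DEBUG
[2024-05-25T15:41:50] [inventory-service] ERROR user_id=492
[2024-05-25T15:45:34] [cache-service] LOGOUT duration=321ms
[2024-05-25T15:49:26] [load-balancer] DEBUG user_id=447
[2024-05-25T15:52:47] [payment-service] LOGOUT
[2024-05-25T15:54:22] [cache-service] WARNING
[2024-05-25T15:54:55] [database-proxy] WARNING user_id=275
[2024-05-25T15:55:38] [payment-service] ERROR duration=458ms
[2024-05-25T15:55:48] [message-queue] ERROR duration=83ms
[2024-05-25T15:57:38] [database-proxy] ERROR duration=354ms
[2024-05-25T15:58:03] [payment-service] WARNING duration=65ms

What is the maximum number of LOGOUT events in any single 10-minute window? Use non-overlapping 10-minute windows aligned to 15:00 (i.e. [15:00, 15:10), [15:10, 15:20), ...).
4

To find the burst window:

1. Divide the log period into non-overlapping 10-minute windows starting at 15:00
2. Count LOGOUT events in each window
3. Find the window with maximum count
4. Maximum events in a window: 4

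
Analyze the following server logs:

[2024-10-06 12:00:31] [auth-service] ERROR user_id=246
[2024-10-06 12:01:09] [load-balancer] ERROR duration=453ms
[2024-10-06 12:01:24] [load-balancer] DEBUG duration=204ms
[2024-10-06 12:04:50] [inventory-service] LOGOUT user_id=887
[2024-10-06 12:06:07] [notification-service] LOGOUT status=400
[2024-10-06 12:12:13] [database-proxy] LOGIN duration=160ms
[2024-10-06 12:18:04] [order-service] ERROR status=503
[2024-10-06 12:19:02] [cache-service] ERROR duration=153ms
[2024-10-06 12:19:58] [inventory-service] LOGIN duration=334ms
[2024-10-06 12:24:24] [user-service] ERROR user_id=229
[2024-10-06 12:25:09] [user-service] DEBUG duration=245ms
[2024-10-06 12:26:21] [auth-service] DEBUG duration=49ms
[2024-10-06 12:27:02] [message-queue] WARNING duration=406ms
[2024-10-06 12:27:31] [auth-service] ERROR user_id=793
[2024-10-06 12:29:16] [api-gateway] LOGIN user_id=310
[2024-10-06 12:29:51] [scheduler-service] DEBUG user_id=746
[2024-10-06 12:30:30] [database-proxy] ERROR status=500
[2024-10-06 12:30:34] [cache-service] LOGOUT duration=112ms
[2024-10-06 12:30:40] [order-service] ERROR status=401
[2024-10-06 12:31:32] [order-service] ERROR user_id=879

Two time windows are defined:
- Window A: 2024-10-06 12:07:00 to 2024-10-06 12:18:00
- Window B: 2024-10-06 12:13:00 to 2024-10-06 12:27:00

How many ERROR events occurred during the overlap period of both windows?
0

To find overlap events:

1. Window A: 2024-10-06 12:07:00 to 2024-10-06 12:18:00
2. Window B: 2024-10-06 12:13:00 to 2024-10-06 12:27:00
3. Overlap period: 2024-10-06 12:13:00 to 2024-10-06 12:18:00
4. Count ERROR events in overlap: 0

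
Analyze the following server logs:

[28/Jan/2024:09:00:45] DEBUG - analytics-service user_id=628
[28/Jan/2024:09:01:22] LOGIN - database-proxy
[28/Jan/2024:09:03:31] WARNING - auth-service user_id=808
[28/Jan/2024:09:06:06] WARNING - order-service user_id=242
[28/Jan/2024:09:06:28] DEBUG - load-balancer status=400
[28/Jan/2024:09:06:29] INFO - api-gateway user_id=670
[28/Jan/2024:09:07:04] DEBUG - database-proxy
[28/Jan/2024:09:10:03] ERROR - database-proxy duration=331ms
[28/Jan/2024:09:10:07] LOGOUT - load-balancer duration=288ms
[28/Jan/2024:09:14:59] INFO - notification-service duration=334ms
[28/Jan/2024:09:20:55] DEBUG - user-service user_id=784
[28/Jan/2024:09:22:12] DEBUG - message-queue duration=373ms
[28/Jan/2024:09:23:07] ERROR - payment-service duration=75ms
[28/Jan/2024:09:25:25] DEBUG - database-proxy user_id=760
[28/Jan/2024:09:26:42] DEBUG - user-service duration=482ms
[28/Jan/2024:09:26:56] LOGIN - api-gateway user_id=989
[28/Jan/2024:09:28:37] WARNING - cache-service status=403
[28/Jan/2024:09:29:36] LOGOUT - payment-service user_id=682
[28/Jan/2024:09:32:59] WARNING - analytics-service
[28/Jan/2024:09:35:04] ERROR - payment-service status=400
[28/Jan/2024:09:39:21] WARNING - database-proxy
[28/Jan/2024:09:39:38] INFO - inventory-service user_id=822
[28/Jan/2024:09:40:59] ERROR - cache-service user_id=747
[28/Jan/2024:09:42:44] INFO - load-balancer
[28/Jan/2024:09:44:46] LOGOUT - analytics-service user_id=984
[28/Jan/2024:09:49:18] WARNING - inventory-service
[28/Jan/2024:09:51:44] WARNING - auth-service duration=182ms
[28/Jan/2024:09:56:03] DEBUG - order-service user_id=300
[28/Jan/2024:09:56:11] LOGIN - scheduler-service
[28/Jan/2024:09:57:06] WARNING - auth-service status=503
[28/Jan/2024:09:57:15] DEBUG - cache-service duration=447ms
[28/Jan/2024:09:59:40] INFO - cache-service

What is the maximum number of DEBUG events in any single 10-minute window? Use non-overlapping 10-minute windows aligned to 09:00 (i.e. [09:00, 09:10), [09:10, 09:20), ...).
4

To find the burst window:

1. Divide the log period into non-overlapping 10-minute windows starting at 09:00
2. Count DEBUG events in each window
3. Find the window with maximum count
4. Maximum events in a window: 4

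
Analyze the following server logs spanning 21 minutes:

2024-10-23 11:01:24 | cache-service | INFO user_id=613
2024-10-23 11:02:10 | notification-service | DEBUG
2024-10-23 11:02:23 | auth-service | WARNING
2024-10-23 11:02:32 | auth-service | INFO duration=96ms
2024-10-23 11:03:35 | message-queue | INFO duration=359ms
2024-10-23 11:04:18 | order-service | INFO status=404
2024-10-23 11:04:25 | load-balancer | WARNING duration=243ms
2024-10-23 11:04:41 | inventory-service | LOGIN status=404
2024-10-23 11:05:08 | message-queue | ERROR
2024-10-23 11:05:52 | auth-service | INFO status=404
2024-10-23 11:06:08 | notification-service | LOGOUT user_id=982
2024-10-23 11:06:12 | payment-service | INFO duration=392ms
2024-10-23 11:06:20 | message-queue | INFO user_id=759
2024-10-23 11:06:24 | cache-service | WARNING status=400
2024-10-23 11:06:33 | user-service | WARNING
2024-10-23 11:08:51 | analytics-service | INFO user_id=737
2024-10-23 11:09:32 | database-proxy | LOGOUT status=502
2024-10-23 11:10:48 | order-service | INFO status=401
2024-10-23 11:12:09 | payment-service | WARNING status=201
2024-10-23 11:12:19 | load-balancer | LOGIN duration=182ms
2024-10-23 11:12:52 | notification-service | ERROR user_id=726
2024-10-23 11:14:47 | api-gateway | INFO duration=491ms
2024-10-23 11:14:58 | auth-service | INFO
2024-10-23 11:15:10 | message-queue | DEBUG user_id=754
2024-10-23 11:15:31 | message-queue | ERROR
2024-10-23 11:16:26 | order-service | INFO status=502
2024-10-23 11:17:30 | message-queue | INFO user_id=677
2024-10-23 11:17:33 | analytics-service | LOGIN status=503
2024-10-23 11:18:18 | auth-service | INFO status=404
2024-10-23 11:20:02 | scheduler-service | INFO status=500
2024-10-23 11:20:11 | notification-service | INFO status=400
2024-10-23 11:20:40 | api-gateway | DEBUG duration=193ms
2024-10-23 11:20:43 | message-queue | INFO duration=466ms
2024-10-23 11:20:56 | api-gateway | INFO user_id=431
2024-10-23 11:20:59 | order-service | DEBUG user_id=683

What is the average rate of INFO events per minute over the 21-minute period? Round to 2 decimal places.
0.86

To calculate the rate:

1. Count total INFO events: 18
2. Total time period: 21 minutes
3. Rate = 18 / 21 = 0.86 events per minute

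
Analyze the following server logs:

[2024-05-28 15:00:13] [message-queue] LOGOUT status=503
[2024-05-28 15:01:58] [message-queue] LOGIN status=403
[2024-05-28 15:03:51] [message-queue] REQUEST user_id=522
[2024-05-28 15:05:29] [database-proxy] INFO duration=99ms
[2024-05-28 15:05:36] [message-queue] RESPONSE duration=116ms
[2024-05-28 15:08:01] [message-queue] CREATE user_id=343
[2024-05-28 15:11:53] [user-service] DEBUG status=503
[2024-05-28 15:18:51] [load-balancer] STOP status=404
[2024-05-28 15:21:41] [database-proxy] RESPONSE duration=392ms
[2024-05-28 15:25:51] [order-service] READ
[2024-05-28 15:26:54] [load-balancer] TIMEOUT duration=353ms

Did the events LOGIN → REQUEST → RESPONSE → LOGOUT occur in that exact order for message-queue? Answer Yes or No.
No

To verify sequence order:

1. Find all events in sequence LOGIN → REQUEST → RESPONSE → LOGOUT for message-queue
2. Extract their timestamps
3. Check if timestamps are in ascending order
4. Result: No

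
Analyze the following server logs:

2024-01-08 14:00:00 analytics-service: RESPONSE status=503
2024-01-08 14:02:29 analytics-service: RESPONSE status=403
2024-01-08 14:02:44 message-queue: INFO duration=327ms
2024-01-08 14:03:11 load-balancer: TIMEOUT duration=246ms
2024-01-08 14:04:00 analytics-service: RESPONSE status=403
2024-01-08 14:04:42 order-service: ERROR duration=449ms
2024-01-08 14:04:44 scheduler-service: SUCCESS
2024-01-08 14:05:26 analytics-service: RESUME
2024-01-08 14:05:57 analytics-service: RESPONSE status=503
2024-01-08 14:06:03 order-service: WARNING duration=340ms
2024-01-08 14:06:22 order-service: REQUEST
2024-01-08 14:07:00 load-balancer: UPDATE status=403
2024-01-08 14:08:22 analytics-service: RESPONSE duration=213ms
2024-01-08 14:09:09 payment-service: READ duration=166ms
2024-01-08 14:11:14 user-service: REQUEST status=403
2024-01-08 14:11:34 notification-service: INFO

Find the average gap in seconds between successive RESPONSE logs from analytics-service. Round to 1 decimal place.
125.5

To calculate average interval:

1. Find all RESPONSE events for analytics-service in order
2. Calculate time gaps between consecutive events
3. Compute mean of gaps: 502 / 4 = 125.5 seconds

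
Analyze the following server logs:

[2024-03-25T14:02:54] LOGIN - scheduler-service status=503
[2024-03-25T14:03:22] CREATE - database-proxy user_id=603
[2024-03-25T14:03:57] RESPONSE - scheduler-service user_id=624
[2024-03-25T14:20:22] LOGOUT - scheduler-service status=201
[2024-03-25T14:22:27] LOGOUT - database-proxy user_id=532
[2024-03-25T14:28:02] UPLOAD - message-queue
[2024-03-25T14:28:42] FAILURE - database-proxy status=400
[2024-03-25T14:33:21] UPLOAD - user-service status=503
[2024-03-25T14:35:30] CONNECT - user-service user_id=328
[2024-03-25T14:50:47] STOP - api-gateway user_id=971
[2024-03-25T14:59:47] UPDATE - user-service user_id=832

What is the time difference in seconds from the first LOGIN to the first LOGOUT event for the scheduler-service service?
1048

To find the time between events:

1. Locate the first LOGIN event for scheduler-service: 2024-03-25T14:02:54
2. Locate the first LOGOUT event for scheduler-service: 2024-03-25T14:20:22
3. Calculate the difference: 2024-03-25T14:20:22 - 2024-03-25T14:02:54 = 1048 seconds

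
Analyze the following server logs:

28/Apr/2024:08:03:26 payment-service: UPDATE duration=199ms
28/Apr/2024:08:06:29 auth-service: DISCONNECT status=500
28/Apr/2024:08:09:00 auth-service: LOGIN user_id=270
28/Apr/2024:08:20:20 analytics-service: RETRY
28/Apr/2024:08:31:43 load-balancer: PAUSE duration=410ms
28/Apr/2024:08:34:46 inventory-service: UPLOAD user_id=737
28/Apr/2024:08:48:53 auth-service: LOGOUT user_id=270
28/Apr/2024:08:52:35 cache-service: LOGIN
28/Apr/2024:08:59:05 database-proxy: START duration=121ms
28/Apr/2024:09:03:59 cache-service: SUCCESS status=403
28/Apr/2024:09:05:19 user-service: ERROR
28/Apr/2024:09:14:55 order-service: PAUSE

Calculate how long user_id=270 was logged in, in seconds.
2393

To calculate session duration:

1. Find LOGIN event for user_id=270: 28/Apr/2024:08:09:00
2. Find LOGOUT event for user_id=270: 28/Apr/2024:08:48:53
3. Session duration: 28/Apr/2024:08:48:53 - 28/Apr/2024:08:09:00 = 2393 seconds (39 minutes)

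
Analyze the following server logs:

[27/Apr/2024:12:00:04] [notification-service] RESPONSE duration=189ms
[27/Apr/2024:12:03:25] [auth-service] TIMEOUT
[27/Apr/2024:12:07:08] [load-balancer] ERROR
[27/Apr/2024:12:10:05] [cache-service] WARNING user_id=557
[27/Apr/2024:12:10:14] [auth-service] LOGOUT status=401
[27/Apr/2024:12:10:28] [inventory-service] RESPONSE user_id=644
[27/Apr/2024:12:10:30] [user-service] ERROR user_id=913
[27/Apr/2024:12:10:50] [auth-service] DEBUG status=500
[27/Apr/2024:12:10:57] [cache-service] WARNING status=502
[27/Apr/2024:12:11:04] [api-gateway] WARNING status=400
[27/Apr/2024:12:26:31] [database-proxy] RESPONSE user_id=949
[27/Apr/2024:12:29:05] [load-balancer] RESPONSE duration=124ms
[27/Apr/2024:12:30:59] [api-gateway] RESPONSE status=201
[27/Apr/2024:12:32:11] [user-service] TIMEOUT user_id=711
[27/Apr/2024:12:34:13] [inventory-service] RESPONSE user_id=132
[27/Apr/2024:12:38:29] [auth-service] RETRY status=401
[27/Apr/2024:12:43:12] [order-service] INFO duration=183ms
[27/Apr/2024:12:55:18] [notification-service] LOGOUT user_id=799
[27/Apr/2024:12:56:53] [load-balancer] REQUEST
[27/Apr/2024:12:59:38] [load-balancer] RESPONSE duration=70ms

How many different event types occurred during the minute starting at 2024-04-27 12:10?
5

To count unique event types:

1. Filter events in the minute starting at 2024-04-27 12:10
2. Extract event types from matching entries
3. Count unique types: 5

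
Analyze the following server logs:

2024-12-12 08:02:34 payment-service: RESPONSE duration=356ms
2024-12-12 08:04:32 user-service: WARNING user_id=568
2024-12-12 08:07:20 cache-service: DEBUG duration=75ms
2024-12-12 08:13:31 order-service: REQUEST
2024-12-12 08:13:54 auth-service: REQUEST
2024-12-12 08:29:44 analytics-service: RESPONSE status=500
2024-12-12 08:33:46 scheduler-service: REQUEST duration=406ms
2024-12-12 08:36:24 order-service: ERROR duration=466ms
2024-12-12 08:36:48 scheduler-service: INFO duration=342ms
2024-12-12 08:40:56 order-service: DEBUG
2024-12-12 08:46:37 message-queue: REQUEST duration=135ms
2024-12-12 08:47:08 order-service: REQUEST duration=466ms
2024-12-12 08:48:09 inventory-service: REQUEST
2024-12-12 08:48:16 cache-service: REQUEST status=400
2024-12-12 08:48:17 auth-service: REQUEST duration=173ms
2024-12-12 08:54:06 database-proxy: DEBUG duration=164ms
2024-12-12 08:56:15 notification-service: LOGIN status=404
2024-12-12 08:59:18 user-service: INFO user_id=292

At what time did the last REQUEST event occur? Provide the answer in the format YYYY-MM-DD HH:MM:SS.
2024-12-12 08:48:17

To find the last event:

1. Filter for all REQUEST events
2. Sort by timestamp
3. Select the last one
4. Timestamp: 2024-12-12 08:48:17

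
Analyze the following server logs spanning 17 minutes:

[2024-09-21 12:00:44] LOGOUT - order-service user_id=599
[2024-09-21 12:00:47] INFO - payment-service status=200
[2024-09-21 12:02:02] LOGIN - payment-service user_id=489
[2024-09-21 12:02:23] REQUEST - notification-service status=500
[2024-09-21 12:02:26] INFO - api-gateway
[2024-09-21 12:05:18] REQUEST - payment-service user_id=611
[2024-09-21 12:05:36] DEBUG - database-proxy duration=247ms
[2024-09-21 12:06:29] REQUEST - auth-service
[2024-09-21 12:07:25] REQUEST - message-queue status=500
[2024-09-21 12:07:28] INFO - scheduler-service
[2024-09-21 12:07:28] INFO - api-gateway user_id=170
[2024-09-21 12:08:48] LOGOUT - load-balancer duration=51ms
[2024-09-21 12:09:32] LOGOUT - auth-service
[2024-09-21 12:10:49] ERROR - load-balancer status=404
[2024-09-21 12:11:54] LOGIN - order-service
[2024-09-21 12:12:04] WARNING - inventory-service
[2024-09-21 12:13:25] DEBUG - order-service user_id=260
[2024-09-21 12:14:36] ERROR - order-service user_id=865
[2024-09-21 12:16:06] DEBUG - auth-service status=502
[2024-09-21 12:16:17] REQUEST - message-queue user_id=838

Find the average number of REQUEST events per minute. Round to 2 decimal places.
0.29

To calculate the rate:

1. Count total REQUEST events: 5
2. Total time period: 17 minutes
3. Rate = 5 / 17 = 0.29 events per minute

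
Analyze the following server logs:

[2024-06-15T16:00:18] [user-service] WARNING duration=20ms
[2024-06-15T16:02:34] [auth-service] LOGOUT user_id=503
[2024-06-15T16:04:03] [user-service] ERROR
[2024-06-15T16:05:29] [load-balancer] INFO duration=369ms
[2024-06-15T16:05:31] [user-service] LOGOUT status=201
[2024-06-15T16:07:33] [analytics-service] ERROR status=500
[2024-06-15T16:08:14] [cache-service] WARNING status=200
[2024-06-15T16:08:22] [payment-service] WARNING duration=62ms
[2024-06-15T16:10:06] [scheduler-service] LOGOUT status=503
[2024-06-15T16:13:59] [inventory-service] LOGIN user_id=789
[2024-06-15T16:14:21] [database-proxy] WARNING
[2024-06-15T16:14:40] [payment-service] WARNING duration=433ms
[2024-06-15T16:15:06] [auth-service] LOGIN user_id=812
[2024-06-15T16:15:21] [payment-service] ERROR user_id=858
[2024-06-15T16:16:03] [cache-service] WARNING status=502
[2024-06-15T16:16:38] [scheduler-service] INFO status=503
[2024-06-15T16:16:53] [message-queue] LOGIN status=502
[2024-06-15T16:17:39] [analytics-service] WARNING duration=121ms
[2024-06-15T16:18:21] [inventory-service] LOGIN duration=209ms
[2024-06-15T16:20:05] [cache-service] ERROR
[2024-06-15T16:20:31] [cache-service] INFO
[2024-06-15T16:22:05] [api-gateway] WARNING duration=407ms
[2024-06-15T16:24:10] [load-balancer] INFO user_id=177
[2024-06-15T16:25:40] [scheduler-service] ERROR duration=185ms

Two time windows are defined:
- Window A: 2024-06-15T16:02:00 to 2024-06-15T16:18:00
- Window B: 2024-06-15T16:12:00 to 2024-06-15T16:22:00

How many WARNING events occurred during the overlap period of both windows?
4

To find overlap events:

1. Window A: 2024-06-15T16:02:00 to 2024-06-15T16:18:00
2. Window B: 2024-06-15T16:12:00 to 2024-06-15T16:22:00
3. Overlap period: 2024-06-15T16:12:00 to 2024-06-15T16:18:00
4. Count WARNING events in overlap: 4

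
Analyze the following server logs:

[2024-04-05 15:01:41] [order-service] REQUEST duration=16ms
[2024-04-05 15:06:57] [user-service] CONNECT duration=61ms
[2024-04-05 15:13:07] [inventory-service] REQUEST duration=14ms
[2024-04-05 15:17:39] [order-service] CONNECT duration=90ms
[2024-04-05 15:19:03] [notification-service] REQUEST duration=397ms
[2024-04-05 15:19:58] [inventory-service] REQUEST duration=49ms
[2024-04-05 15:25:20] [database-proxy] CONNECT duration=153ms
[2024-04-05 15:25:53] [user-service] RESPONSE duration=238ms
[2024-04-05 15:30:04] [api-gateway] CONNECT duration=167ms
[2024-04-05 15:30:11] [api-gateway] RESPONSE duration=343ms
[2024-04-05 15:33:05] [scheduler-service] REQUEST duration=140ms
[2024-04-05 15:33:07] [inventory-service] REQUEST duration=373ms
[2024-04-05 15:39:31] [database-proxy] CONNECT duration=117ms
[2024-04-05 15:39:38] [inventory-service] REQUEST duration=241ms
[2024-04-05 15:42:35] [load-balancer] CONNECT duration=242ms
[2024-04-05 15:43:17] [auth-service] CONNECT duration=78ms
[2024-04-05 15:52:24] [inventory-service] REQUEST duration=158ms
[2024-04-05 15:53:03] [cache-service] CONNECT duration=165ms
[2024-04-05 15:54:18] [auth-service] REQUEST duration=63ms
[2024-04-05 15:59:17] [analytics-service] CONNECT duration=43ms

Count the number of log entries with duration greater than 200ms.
6

To count timeouts:

1. Threshold: 200ms
2. Extract duration from each log entry
3. Count entries where duration > 200
4. Timeout count: 6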